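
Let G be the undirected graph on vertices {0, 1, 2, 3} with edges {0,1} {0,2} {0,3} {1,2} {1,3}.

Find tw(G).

2

A width-2 tree decomposition is:
Bags: B1 = {0, 1, 2}  B2 = {0, 1, 3}
Tree: B1–B2
Every bag has size at most 3, so the width is 3 − 1 = 2 and tw(G) ≤ 2. On the other hand G contains the 3-clique {0, 1, 2}. A clique must lie in a single bag of any decomposition, so no decomposition can have width below 2. The upper and lower bounds meet at 2, so that is the treewidth.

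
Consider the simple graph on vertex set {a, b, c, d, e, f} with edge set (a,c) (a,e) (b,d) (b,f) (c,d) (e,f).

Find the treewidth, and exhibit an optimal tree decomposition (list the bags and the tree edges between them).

Treewidth 2.
Bags: B1 = {a, e, f}  B2 = {a, c, f}  B3 = {c, d, f}  B4 = {b, d, f}
Tree: B1–B2, B2–B3, B3–B4

Each bag holds 3 vertices, so the decomposition has width 2, which upper-bounds the treewidth. For the lower bound, G contains the cycle f–e–a–c–d–b–f, so G is not a forest; only forests have treewidth ≤ 1, hence tw(G) ≥ 2. The upper and lower bounds meet at 2, so that is the treewidth.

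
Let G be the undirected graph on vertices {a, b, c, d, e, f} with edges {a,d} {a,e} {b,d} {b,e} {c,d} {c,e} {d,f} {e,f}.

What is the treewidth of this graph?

2

A width-2 tree decomposition is:
Bags: B1 = {d, e, f}  B2 = {c, d, e}  B3 = {a, d, e}  B4 = {b, d, e}
Tree: B1–B2, B2–B3, B3–B4
The largest bag has 3 vertices, giving width 2; this decomposition certifies tw(G) ≤ 2. For the lower bound, G contains the cycle e–f–d–c–e, so G is not a forest; only forests have treewidth ≤ 1, hence tw(G) ≥ 2. Hence tw(G) = 2 exactly.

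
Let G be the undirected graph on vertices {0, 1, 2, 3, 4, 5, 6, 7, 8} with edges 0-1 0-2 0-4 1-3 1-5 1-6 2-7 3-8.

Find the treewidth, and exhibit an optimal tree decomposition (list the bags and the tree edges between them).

Each bag holds 2 vertices, so the decomposition has width 1, which upper-bounds the treewidth. Since G has at least one edge (e.g. 5–1), it is not an edgeless graph, so tw(G) ≥ 1. Combining the bounds, tw(G) = 1.

Treewidth 1.
One such decomposition:
Bags: B1 = {1, 5}  B2 = {0, 1}  B3 = {1, 6}  B4 = {0, 4}  B5 = {0, 2}  B6 = {1, 3}  B7 = {2, 7}  B8 = {3, 8}
Tree: B1–B2, B1–B3, B2–B4, B2–B5, B1–B6, B5–B7, B6–B8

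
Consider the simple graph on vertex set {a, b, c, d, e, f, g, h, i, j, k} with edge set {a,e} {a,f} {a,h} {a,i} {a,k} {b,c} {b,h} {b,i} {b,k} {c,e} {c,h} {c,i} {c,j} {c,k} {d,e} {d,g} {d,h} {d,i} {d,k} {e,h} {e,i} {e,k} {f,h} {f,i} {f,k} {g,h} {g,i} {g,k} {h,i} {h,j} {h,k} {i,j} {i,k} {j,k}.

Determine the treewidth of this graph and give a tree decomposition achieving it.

Every bag has size at most 5, so the width is 5 − 1 = 4 and tw(G) ≤ 4. On the other hand G contains the 5-clique {d, g, h, i, k}. A clique must lie in a single bag of any decomposition, so no decomposition can have width below 4. Combining the bounds, tw(G) = 4.

Treewidth 4.
One such decomposition:
Bags: B1 = {b, c, h, i, k}  B2 = {c, e, h, i, k}  B3 = {d, e, h, i, k}  B4 = {a, e, h, i, k}  B5 = {a, f, h, i, k}  B6 = {d, g, h, i, k}  B7 = {c, h, i, j, k}
Tree: B1–B2, B2–B3, B2–B4, B4–B5, B3–B6, B1–B7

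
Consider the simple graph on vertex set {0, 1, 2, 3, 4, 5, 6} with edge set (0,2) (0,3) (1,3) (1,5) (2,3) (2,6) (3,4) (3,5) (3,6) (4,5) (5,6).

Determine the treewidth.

2

A width-2 tree decomposition is:
Bags: B1 = {2, 3, 6}  B2 = {3, 5, 6}  B3 = {1, 3, 5}  B4 = {3, 4, 5}  B5 = {0, 2, 3}
Tree: B1–B2, B2–B3, B2–B4, B1–B5
Each bag holds 3 vertices, so the decomposition has width 2, which upper-bounds the treewidth. Conversely, {0, 2, 3} is a clique of size 3, and the vertices of any clique must share a bag in every tree decomposition; so some bag has ≥ 3 vertices and tw(G) ≥ 2. Combining the bounds, tw(G) = 2.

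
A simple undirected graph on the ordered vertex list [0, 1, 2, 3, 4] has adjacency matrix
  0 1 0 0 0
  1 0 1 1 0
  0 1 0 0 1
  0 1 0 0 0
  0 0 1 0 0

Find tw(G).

A width-1 tree decomposition is:
Bags: B1 = {1, 2}  B2 = {1, 3}  B3 = {0, 1}  B4 = {2, 4}
Tree: B1–B2, B1–B3, B1–B4
The largest bag has 2 vertices, giving width 1; this decomposition certifies tw(G) ≤ 1. G has an edge, so its treewidth is at least 1. Combining the bounds, tw(G) = 1.

1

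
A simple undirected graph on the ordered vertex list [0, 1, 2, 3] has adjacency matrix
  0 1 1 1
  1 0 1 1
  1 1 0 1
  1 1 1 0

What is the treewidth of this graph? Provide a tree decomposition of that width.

Treewidth 3.
One optimal decomposition is:
Bags: B1 = {0, 1, 2, 3}
Tree: (single bag)

A single bag containing all 4 vertices is trivially a valid decomposition of width 3. On the other hand G contains the 4-clique {0, 1, 2, 3}. A clique must lie in a single bag of any decomposition, so no decomposition can have width below 3. The upper and lower bounds meet at 3, so that is the treewidth.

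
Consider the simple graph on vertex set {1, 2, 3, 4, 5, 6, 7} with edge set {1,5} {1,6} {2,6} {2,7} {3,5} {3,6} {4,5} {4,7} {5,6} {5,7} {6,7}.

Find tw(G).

A width-2 tree decomposition is:
Bags: B1 = {5, 6, 7}  B2 = {4, 5, 7}  B3 = {1, 5, 6}  B4 = {3, 5, 6}  B5 = {2, 6, 7}
Tree: B1–B2, B1–B3, B1–B4, B1–B5
Each bag holds 3 vertices, so the decomposition has width 2, which upper-bounds the treewidth. On the other hand G contains the 3-clique {2, 6, 7}. A clique must lie in a single bag of any decomposition, so no decomposition can have width below 2. Combining the bounds, tw(G) = 2.

2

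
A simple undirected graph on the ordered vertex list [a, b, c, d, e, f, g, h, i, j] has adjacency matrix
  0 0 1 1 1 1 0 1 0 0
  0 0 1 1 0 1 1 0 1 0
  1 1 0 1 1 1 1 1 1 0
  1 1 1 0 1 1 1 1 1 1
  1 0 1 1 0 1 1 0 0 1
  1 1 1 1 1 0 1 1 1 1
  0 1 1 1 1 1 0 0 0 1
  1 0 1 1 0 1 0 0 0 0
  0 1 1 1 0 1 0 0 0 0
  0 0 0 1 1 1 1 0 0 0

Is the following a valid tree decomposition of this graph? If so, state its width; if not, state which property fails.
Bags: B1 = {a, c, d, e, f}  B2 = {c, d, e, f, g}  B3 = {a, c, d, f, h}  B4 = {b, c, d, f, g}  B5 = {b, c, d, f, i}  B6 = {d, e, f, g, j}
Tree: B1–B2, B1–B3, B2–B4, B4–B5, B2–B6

Vertex coverage: the bags together contain {a, b, c, d, e, f, g, h, i, j}, the full vertex set. Edge coverage: each edge of G has both endpoints in at least one bag. Running intersection: for every vertex, the bags containing it form a connected subtree. All three properties hold, so this is a valid tree decomposition of width max|bag| − 1 = 4, and hence tw(G) ≤ 4.

Yes; width 4.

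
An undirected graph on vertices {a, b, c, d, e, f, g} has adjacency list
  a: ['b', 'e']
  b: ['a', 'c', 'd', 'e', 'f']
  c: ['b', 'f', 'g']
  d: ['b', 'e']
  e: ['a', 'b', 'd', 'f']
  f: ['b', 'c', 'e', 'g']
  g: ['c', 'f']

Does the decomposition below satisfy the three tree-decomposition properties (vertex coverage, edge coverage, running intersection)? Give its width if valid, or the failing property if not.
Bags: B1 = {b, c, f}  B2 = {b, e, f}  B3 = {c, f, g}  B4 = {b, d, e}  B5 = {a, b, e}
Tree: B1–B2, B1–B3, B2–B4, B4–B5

Checking the three conditions: (i) the bags cover all of {a, b, c, d, e, f, g}; (ii) for each edge, some bag contains both endpoints; (iii) the bags containing any fixed vertex form a subtree. All hold, so the decomposition is valid with width 3 − 1 = 2.

Yes; width 2.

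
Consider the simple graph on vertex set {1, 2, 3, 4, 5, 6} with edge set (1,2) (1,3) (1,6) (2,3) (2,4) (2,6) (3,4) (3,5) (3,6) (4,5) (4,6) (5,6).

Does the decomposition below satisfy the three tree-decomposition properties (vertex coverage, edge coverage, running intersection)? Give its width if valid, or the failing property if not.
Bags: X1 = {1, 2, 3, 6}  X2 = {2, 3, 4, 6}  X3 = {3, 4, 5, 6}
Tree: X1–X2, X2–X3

Checking the three conditions: (i) the bags cover all of {1, 2, 3, 4, 5, 6}; (ii) for each edge, some bag contains both endpoints; (iii) the bags containing any fixed vertex form a subtree. All hold, so the decomposition is valid with width 4 − 1 = 3.

Yes; width 3.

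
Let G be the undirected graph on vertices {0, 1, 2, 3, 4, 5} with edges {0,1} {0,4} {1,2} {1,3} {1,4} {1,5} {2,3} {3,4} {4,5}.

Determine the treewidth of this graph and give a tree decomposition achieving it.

Treewidth 2.
One optimal decomposition is:
Bags: B1 = {0, 1, 4}  B2 = {1, 3, 4}  B3 = {1, 2, 3}  B4 = {1, 4, 5}
Tree: B1–B2, B2–B3, B2–B4

The largest bag has 3 vertices, giving width 2; this decomposition certifies tw(G) ≤ 2. On the other hand G contains the 3-clique {1, 2, 3}. A clique must lie in a single bag of any decomposition, so no decomposition can have width below 2. Hence tw(G) = 2 exactly.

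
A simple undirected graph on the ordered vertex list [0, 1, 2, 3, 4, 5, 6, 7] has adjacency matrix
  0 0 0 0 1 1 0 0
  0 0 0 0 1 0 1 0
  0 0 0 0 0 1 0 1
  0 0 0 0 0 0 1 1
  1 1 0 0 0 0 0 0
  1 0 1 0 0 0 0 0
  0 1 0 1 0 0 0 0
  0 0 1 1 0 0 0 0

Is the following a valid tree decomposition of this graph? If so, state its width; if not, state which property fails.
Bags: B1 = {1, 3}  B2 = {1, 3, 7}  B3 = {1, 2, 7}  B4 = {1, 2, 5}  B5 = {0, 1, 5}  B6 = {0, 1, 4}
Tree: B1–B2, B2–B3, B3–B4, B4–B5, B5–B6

No — vertex 6 appears in no bag.

A tree decomposition must satisfy three properties: every vertex lies in some bag; for every edge, both endpoints lie together in some bag; and for every vertex, the bags containing it form a connected subtree. Here vertex 6 appears in no bag, so the decomposition is invalid.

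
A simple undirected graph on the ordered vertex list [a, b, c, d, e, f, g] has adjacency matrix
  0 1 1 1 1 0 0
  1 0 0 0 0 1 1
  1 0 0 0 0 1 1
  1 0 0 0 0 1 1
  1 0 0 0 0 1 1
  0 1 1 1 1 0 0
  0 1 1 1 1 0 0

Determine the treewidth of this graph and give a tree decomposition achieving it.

Treewidth 3.
Bags: B1 = {a, b, f, g}  B2 = {a, d, f, g}  B3 = {a, e, f, g}  B4 = {a, c, f, g}
Tree: B1–B2, B2–B3, B3–B4

Each bag holds 4 vertices, so the decomposition has width 3, which upper-bounds the treewidth. For the lower bound: the 4 vertex sets {b,g}, {a,d}, {f}, {e} are disjoint, each induces a connected subgraph, and every pair is joined by at least one edge of G. Contracting each set to a single vertex therefore yields K_{4} as a minor, and since treewidth is minor-monotone, tw(G) ≥ tw(K_{4}) = 3. Hence tw(G) = 3 exactly.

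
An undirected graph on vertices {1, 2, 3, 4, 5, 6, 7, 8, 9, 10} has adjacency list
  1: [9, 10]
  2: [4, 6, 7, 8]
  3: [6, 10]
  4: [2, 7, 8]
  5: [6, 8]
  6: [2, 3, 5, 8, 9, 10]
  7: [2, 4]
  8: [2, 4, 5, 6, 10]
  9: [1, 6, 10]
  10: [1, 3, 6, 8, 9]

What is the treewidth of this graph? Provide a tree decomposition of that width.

Treewidth 2.
Bags: B1 = {6, 8, 10}  B2 = {2, 6, 8}  B3 = {6, 9, 10}  B4 = {2, 4, 8}  B5 = {2, 4, 7}  B6 = {1, 9, 10}  B7 = {5, 6, 8}  B8 = {3, 6, 10}
Tree: B1–B2, B1–B3, B2–B4, B4–B5, B3–B6, B1–B7, B3–B8

Each bag holds 3 vertices, so the decomposition has width 2, which upper-bounds the treewidth. On the other hand G contains the 3-clique {1, 9, 10}. A clique must lie in a single bag of any decomposition, so no decomposition can have width below 2. The upper and lower bounds meet at 2, so that is the treewidth.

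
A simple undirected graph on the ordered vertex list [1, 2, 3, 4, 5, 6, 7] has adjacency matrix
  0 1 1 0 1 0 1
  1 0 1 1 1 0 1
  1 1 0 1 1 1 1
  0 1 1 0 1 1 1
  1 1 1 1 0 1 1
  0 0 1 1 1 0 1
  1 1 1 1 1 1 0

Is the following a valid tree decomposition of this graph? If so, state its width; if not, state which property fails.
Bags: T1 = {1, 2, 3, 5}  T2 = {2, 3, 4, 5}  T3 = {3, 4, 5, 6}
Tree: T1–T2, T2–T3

No — vertex 7 appears in no bag.

A tree decomposition must satisfy three properties: every vertex lies in some bag; for every edge, both endpoints lie together in some bag; and for every vertex, the bags containing it form a connected subtree. Here vertex 7 appears in no bag, so the decomposition is invalid.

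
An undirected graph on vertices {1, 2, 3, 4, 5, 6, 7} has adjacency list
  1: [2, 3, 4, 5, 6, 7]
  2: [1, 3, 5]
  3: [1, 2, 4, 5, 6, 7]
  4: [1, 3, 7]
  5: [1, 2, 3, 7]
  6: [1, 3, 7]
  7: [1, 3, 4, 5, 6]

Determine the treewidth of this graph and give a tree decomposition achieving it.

Treewidth 3.
One such decomposition:
Bags: B1 = {1, 3, 5, 7}  B2 = {1, 3, 6, 7}  B3 = {1, 3, 4, 7}  B4 = {1, 2, 3, 5}
Tree: B1–B2, B1–B3, B1–B4

The largest bag has 4 vertices, giving width 3; this decomposition certifies tw(G) ≤ 3. Conversely, {1, 2, 3, 5} is a clique of size 4, and the vertices of any clique must share a bag in every tree decomposition; so some bag has ≥ 4 vertices and tw(G) ≥ 3. Combining the bounds, tw(G) = 3.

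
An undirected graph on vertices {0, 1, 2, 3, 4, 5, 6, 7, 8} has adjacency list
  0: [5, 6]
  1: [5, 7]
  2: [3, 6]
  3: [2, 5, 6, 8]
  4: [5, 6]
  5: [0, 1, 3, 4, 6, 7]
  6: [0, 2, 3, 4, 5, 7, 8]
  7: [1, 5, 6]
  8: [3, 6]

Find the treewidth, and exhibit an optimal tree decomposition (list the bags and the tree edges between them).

Every bag has size at most 3, so the width is 3 − 1 = 2 and tw(G) ≤ 2. Conversely, {1, 5, 7} is a clique of size 3, and the vertices of any clique must share a bag in every tree decomposition; so some bag has ≥ 3 vertices and tw(G) ≥ 2. The upper and lower bounds meet at 2, so that is the treewidth.

Treewidth 2.
One optimal decomposition is:
Bags: B1 = {5, 6, 7}  B2 = {4, 5, 6}  B3 = {3, 5, 6}  B4 = {0, 5, 6}  B5 = {2, 3, 6}  B6 = {1, 5, 7}  B7 = {3, 6, 8}
Tree: B1–B2, B2–B3, B1–B4, B3–B5, B1–B6, B3–B7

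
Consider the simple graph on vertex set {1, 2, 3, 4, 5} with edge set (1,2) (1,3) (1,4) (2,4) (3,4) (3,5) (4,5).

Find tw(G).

2

A width-2 tree decomposition is:
Bags: B1 = {3, 4, 5}  B2 = {1, 3, 4}  B3 = {1, 2, 4}
Tree: B1–B2, B2–B3
The largest bag has 3 vertices, giving width 2; this decomposition certifies tw(G) ≤ 2. Conversely, {1, 2, 4} is a clique of size 3, and the vertices of any clique must share a bag in every tree decomposition; so some bag has ≥ 3 vertices and tw(G) ≥ 2. Therefore the treewidth is 2.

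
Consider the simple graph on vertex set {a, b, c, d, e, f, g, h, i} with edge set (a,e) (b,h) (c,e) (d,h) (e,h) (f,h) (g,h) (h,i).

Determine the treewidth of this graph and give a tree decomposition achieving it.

Each bag holds 2 vertices, so the decomposition has width 1, which upper-bounds the treewidth. G has an edge, so its treewidth is at least 1. Therefore the treewidth is 1.

Treewidth 1.
One optimal decomposition is:
Bags: B1 = {d, h}  B2 = {b, h}  B3 = {f, h}  B4 = {h, i}  B5 = {g, h}  B6 = {e, h}  B7 = {a, e}  B8 = {c, e}
Tree: B1–B2, B2–B3, B2–B4, B2–B5, B3–B6, B6–B7, B6–B8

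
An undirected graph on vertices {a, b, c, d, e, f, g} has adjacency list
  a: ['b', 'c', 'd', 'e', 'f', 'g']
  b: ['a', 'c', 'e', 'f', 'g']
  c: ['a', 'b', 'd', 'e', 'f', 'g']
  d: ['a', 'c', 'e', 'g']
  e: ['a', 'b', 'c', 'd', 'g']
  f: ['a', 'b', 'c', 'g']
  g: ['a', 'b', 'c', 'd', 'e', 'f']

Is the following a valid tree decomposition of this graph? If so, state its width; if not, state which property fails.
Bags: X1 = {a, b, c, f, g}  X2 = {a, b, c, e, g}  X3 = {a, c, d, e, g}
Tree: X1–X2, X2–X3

Every vertex of G appears in some bag (union = {a, b, c, d, e, f, g}); every edge is covered by a bag; and for each vertex v the set of bags containing v is connected in the bag tree. The decomposition is therefore valid. The largest bag has 5 vertices, so the width is 4.

Yes; width 4.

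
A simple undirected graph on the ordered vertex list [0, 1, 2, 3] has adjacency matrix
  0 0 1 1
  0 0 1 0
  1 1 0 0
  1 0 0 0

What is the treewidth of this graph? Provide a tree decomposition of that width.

Treewidth 1.
Bags: B1 = {0, 2}  B2 = {1, 2}  B3 = {0, 3}
Tree: B1–B2, B1–B3

Each bag holds 2 vertices, so the decomposition has width 1, which upper-bounds the treewidth. Any graph with an edge has treewidth ≥ 1, and G has the edge 0–2. Therefore the treewidth is 1.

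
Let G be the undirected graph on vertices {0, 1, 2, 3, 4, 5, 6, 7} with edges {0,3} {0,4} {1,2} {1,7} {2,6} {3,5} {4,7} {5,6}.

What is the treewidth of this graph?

2

A width-2 tree decomposition is:
Bags: B1 = {1, 2, 6}  B2 = {1, 5, 6}  B3 = {1, 3, 5}  B4 = {0, 1, 3}  B5 = {0, 1, 4}  B6 = {1, 4, 7}
Tree: B1–B2, B2–B3, B3–B4, B4–B5, B5–B6
Every bag has size at most 3, so the width is 3 − 1 = 2 and tw(G) ≤ 2. The edges 1–2–6–5–3–0–4–7–1 form a cycle, so G is not a tree and its treewidth is at least 2. Hence tw(G) = 2 exactly.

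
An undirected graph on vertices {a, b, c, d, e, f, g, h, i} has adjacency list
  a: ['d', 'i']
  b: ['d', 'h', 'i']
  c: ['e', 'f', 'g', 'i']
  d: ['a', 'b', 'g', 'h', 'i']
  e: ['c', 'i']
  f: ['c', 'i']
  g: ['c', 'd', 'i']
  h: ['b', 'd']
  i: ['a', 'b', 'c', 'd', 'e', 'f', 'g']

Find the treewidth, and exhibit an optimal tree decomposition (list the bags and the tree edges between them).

Treewidth 2.
One optimal decomposition is:
Bags: B1 = {b, d, i}  B2 = {d, g, i}  B3 = {c, g, i}  B4 = {b, d, h}  B5 = {c, f, i}  B6 = {c, e, i}  B7 = {a, d, i}
Tree: B1–B2, B2–B3, B1–B4, B3–B5, B5–B6, B1–B7

The largest bag has 3 vertices, giving width 2; this decomposition certifies tw(G) ≤ 2. Conversely, {b, d, h} is a clique of size 3, and the vertices of any clique must share a bag in every tree decomposition; so some bag has ≥ 3 vertices and tw(G) ≥ 2. Therefore the treewidth is 2.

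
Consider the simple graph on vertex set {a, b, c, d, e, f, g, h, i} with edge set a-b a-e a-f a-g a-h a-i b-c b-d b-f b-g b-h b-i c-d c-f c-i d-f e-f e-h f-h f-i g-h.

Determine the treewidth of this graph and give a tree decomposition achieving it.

Treewidth 3.
Bags: B1 = {a, b, f, i}  B2 = {a, b, f, h}  B3 = {a, b, g, h}  B4 = {b, c, f, i}  B5 = {b, c, d, f}  B6 = {a, e, f, h}
Tree: B1–B2, B2–B3, B1–B4, B4–B5, B2–B6

Each bag holds 4 vertices, so the decomposition has width 3, which upper-bounds the treewidth. For the lower bound, the 4 vertices {a, b, g, h} are pairwise adjacent, and any tree decomposition puts a clique entirely inside one bag — forcing width ≥ 3. The upper and lower bounds meet at 3, so that is the treewidth.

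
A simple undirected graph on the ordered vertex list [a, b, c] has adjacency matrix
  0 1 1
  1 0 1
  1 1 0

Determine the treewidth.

A width-2 tree decomposition is:
Bags: B1 = {a, b, c}
Tree: (single bag)
A single bag containing all 3 vertices is trivially a valid decomposition of width 2. On the other hand G contains the 3-clique {a, b, c}. A clique must lie in a single bag of any decomposition, so no decomposition can have width below 2. Hence tw(G) = 2 exactly.

2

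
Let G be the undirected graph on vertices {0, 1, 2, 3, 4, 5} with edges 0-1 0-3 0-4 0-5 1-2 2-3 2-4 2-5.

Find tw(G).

A width-2 tree decomposition is:
Bags: B1 = {0, 2, 3}  B2 = {0, 2, 4}  B3 = {0, 1, 2}  B4 = {0, 2, 5}
Tree: B1–B2, B2–B3, B3–B4
Each bag holds 3 vertices, so the decomposition has width 2, which upper-bounds the treewidth. For the lower bound, G contains the cycle 3–2–4–0–3, so G is not a forest; only forests have treewidth ≤ 1, hence tw(G) ≥ 2. Combining the bounds, tw(G) = 2.

2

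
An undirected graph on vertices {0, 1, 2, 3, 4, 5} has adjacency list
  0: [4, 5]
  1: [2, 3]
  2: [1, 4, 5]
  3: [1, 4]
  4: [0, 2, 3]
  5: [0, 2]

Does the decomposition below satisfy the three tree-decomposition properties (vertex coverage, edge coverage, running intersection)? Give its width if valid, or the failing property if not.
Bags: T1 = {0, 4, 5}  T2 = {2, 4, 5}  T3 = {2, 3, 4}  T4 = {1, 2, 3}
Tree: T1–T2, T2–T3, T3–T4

Checking the three conditions: (i) the bags cover all of {0, 1, 2, 3, 4, 5}; (ii) for each edge, some bag contains both endpoints; (iii) the bags containing any fixed vertex form a subtree. All hold, so the decomposition is valid with width 3 − 1 = 2.

Yes; width 2.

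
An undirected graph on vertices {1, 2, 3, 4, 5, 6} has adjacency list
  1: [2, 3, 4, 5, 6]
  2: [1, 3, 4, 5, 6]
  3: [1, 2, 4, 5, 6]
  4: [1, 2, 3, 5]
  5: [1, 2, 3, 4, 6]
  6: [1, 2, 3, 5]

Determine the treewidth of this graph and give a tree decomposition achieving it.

Treewidth 4.
One optimal decomposition is:
Bags: B1 = {1, 2, 3, 5, 6}  B2 = {1, 2, 3, 4, 5}
Tree: B1–B2

The largest bag has 5 vertices, giving width 4; this decomposition certifies tw(G) ≤ 4. On the other hand G contains the 5-clique {1, 2, 3, 4, 5}. A clique must lie in a single bag of any decomposition, so no decomposition can have width below 4. Hence tw(G) = 4 exactly.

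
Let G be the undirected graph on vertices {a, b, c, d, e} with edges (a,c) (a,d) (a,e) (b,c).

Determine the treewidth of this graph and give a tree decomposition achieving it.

The largest bag has 2 vertices, giving width 1; this decomposition certifies tw(G) ≤ 1. Any graph with an edge has treewidth ≥ 1, and G has the edge c–a. Hence tw(G) = 1 exactly.

Treewidth 1.
Bags: B1 = {a, c}  B2 = {b, c}  B3 = {a, d}  B4 = {a, e}
Tree: B1–B2, B1–B3, B3–B4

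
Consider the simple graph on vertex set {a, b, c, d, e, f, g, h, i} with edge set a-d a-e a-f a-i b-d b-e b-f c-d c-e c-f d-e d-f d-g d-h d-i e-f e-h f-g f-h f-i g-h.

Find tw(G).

3

A width-3 tree decomposition is:
Bags: B1 = {c, d, e, f}  B2 = {d, e, f, h}  B3 = {b, d, e, f}  B4 = {a, d, e, f}  B5 = {d, f, g, h}  B6 = {a, d, f, i}
Tree: B1–B2, B2–B3, B3–B4, B2–B5, B4–B6
Each bag holds 4 vertices, so the decomposition has width 3, which upper-bounds the treewidth. For the lower bound, the 4 vertices {d, f, g, h} are pairwise adjacent, and any tree decomposition puts a clique entirely inside one bag — forcing width ≥ 3. Therefore the treewidth is 3.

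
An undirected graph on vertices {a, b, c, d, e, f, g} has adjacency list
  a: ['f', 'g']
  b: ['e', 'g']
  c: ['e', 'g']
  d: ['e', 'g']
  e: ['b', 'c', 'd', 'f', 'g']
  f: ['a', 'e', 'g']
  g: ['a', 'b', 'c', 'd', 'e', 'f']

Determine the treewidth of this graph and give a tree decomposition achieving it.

Treewidth 2.
One optimal decomposition is:
Bags: B1 = {e, f, g}  B2 = {a, f, g}  B3 = {d, e, g}  B4 = {c, e, g}  B5 = {b, e, g}
Tree: B1–B2, B1–B3, B1–B4, B1–B5

Every bag has size at most 3, so the width is 3 − 1 = 2 and tw(G) ≤ 2. For the lower bound, the 3 vertices {d, e, g} are pairwise adjacent, and any tree decomposition puts a clique entirely inside one bag — forcing width ≥ 2. Hence tw(G) = 2 exactly.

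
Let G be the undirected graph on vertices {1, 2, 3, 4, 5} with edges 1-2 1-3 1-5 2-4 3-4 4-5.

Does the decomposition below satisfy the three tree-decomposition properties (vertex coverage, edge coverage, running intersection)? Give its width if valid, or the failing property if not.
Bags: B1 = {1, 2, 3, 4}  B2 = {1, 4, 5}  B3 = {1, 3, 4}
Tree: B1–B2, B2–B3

No — bags containing vertex 3 are not connected in the tree.

A tree decomposition must satisfy three properties: every vertex lies in some bag; for every edge, both endpoints lie together in some bag; and for every vertex, the bags containing it form a connected subtree. Here bags containing vertex 3 are not connected in the tree, so the decomposition is invalid.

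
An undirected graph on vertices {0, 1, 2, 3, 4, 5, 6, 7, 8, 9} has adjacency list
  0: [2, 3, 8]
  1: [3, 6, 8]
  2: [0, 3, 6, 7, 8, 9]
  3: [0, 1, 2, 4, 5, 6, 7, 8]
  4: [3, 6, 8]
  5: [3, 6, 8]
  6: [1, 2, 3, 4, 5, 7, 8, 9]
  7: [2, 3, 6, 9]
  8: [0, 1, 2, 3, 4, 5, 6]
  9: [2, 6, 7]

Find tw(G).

A width-3 tree decomposition is:
Bags: B1 = {2, 3, 6, 8}  B2 = {1, 3, 6, 8}  B3 = {0, 2, 3, 8}  B4 = {2, 3, 6, 7}  B5 = {3, 4, 6, 8}  B6 = {3, 5, 6, 8}  B7 = {2, 6, 7, 9}
Tree: B1–B2, B1–B3, B1–B4, B1–B5, B5–B6, B4–B7
Each bag holds 4 vertices, so the decomposition has width 3, which upper-bounds the treewidth. On the other hand G contains the 4-clique {2, 6, 7, 9}. A clique must lie in a single bag of any decomposition, so no decomposition can have width below 3. Combining the bounds, tw(G) = 3.

3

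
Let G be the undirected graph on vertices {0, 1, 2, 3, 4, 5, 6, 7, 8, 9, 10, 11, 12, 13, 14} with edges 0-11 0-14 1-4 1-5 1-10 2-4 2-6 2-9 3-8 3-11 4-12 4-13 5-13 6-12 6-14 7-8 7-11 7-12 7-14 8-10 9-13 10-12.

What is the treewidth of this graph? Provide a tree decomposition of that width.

Treewidth 3.
One optimal decomposition is:
Bags: B1 = {0, 3, 8, 11}  B2 = {0, 7, 8, 11}  B3 = {0, 7, 8, 14}  B4 = {7, 8, 10, 14}  B5 = {7, 10, 12, 14}  B6 = {6, 10, 12, 14}  B7 = {1, 6, 10, 12}  B8 = {1, 4, 6, 12}  B9 = {1, 2, 4, 6}  B10 = {1, 2, 4, 5}  B11 = {2, 4, 5, 13}  B12 = {2, 5, 9, 13}
Tree: B1–B2, B2–B3, B3–B4, B4–B5, B5–B6, B6–B7, B7–B8, B8–B9, B9–B10, B10–B11, B11–B12

The largest bag has 4 vertices, giving width 3; this decomposition certifies tw(G) ≤ 3. For the lower bound: the 4 vertex sets {0,3,11}, {8}, {7}, {6,10,12,14} are disjoint, each induces a connected subgraph, and every pair is joined by at least one edge of G. Contracting each set to a single vertex therefore yields K_{4} as a minor, and since treewidth is minor-monotone, tw(G) ≥ tw(K_{4}) = 3. Combining the bounds, tw(G) = 3.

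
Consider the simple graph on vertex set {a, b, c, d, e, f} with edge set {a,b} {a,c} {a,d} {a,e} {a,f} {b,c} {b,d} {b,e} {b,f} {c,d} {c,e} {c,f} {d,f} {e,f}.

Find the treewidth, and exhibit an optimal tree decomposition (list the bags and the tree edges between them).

Every bag has size at most 5, so the width is 5 − 1 = 4 and tw(G) ≤ 4. Conversely, {a, b, c, d, f} is a clique of size 5, and the vertices of any clique must share a bag in every tree decomposition; so some bag has ≥ 5 vertices and tw(G) ≥ 4. Therefore the treewidth is 4.

Treewidth 4.
One such decomposition:
Bags: B1 = {a, b, c, d, f}  B2 = {a, b, c, e, f}
Tree: B1–B2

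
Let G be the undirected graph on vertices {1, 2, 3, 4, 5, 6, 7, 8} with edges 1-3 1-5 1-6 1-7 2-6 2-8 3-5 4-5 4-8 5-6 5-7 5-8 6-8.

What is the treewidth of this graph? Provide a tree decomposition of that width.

Every bag has size at most 3, so the width is 3 − 1 = 2 and tw(G) ≤ 2. Conversely, {2, 6, 8} is a clique of size 3, and the vertices of any clique must share a bag in every tree decomposition; so some bag has ≥ 3 vertices and tw(G) ≥ 2. Hence tw(G) = 2 exactly.

Treewidth 2.
One optimal decomposition is:
Bags: B1 = {1, 3, 5}  B2 = {1, 5, 6}  B3 = {5, 6, 8}  B4 = {2, 6, 8}  B5 = {4, 5, 8}  B6 = {1, 5, 7}
Tree: B1–B2, B2–B3, B3–B4, B3–B5, B2–B6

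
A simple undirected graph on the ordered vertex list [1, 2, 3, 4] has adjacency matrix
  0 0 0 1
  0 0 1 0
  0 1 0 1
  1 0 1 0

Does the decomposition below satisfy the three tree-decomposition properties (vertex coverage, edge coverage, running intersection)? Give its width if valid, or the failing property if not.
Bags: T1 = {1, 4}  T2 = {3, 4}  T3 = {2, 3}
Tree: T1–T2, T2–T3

Every vertex of G appears in some bag (union = {1, 2, 3, 4}); every edge is covered by a bag; and for each vertex v the set of bags containing v is connected in the bag tree. The decomposition is therefore valid. The largest bag has 2 vertices, so the width is 1.

Yes; width 1.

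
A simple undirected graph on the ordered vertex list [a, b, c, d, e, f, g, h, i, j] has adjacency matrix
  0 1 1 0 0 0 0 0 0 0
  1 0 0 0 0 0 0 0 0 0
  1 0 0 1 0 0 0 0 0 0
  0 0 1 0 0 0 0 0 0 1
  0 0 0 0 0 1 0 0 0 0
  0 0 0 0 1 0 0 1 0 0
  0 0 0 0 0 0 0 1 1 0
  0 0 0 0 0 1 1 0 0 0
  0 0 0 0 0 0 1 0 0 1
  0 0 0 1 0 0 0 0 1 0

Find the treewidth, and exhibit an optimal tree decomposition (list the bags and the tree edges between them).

Every bag has size at most 2, so the width is 2 − 1 = 1 and tw(G) ≤ 1. Since G has at least one edge (e.g. e–f), it is not an edgeless graph, so tw(G) ≥ 1. Hence tw(G) = 1 exactly.

Treewidth 1.
Bags: B1 = {e, f}  B2 = {f, h}  B3 = {g, h}  B4 = {g, i}  B5 = {i, j}  B6 = {d, j}  B7 = {c, d}  B8 = {a, c}  B9 = {a, b}
Tree: B1–B2, B2–B3, B3–B4, B4–B5, B5–B6, B6–B7, B7–B8, B8–B9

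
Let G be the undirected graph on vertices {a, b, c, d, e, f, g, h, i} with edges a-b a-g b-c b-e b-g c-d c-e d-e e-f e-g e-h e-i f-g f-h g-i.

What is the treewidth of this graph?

A width-2 tree decomposition is:
Bags: B1 = {e, f, g}  B2 = {b, e, g}  B3 = {e, g, i}  B4 = {e, f, h}  B5 = {b, c, e}  B6 = {a, b, g}  B7 = {c, d, e}
Tree: B1–B2, B2–B3, B1–B4, B2–B5, B2–B6, B5–B7
Each bag holds 3 vertices, so the decomposition has width 2, which upper-bounds the treewidth. For the lower bound, the 3 vertices {c, d, e} are pairwise adjacent, and any tree decomposition puts a clique entirely inside one bag — forcing width ≥ 2. Therefore the treewidth is 2.

2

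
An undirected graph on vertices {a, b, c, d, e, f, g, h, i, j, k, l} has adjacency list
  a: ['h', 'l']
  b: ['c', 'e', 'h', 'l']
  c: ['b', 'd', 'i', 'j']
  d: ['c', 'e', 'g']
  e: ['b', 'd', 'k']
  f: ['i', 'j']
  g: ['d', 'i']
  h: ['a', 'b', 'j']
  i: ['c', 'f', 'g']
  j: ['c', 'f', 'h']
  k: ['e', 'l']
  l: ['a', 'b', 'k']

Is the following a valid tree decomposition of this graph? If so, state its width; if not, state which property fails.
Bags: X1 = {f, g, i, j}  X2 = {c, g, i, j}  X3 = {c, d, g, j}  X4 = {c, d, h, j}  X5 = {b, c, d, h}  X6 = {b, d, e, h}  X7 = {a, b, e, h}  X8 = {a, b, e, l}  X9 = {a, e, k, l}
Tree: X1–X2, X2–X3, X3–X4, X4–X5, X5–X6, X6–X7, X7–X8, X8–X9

Yes; width 3.

Vertex coverage: the bags together contain {a, b, c, d, e, f, g, h, i, j, k, l}, the full vertex set. Edge coverage: each edge of G has both endpoints in at least one bag. Running intersection: for every vertex, the bags containing it form a connected subtree. All three properties hold, so this is a valid tree decomposition of width max|bag| − 1 = 3, and hence tw(G) ≤ 3.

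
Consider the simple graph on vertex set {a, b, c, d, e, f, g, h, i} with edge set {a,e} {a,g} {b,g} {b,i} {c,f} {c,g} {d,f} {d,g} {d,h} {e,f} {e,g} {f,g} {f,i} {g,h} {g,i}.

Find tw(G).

2

A width-2 tree decomposition is:
Bags: B1 = {d, f, g}  B2 = {d, g, h}  B3 = {e, f, g}  B4 = {c, f, g}  B5 = {f, g, i}  B6 = {b, g, i}  B7 = {a, e, g}
Tree: B1–B2, B1–B3, B1–B4, B3–B5, B5–B6, B3–B7
The largest bag has 3 vertices, giving width 2; this decomposition certifies tw(G) ≤ 2. On the other hand G contains the 3-clique {a, e, g}. A clique must lie in a single bag of any decomposition, so no decomposition can have width below 2. Combining the bounds, tw(G) = 2.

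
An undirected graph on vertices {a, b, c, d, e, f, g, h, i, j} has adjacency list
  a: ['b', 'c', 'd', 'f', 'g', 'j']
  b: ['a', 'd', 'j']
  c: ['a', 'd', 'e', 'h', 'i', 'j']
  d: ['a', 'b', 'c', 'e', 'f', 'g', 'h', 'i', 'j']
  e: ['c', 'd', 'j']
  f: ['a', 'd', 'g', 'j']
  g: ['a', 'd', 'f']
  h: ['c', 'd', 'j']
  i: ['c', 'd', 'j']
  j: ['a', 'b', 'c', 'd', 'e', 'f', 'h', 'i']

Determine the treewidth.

3

A width-3 tree decomposition is:
Bags: B1 = {c, d, h, j}  B2 = {a, c, d, j}  B3 = {a, d, f, j}  B4 = {c, d, i, j}  B5 = {c, d, e, j}  B6 = {a, b, d, j}  B7 = {a, d, f, g}
Tree: B1–B2, B2–B3, B2–B4, B1–B5, B2–B6, B3–B7
Every bag has size at most 4, so the width is 4 − 1 = 3 and tw(G) ≤ 3. Conversely, {a, d, f, g} is a clique of size 4, and the vertices of any clique must share a bag in every tree decomposition; so some bag has ≥ 4 vertices and tw(G) ≥ 3. Hence tw(G) = 3 exactly.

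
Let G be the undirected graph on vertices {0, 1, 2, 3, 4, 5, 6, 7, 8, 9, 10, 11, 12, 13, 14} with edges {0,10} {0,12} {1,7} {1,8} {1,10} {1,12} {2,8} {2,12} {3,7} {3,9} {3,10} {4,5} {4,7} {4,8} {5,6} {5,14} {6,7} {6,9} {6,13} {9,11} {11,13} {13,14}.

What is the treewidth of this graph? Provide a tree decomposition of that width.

The largest bag has 4 vertices, giving width 3; this decomposition certifies tw(G) ≤ 3. For the lower bound: the 4 vertex sets {11,13,14}, {5}, {6}, {3,4,7,9} are disjoint, each induces a connected subgraph, and every pair is joined by at least one edge of G. Contracting each set to a single vertex therefore yields K_{4} as a minor, and since treewidth is minor-monotone, tw(G) ≥ tw(K_{4}) = 3. Therefore the treewidth is 3.

Treewidth 3.
One such decomposition:
Bags: B1 = {5, 11, 13, 14}  B2 = {5, 6, 11, 13}  B3 = {5, 6, 9, 11}  B4 = {4, 5, 6, 9}  B5 = {4, 6, 7, 9}  B6 = {3, 4, 7, 9}  B7 = {3, 4, 7, 8}  B8 = {1, 3, 7, 8}  B9 = {1, 3, 8, 10}  B10 = {1, 2, 8, 10}  B11 = {1, 2, 10, 12}  B12 = {0, 2, 10, 12}
Tree: B1–B2, B2–B3, B3–B4, B4–B5, B5–B6, B6–B7, B7–B8, B8–B9, B9–B10, B10–B11, B11–B12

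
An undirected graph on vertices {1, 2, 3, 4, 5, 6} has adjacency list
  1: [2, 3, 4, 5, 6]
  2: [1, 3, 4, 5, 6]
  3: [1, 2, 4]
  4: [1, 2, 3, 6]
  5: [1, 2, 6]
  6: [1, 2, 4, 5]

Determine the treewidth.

3

A width-3 tree decomposition is:
Bags: B1 = {1, 2, 5, 6}  B2 = {1, 2, 4, 6}  B3 = {1, 2, 3, 4}
Tree: B1–B2, B2–B3
The largest bag has 4 vertices, giving width 3; this decomposition certifies tw(G) ≤ 3. For the lower bound, the 4 vertices {1, 2, 3, 4} are pairwise adjacent, and any tree decomposition puts a clique entirely inside one bag — forcing width ≥ 3. The upper and lower bounds meet at 3, so that is the treewidth.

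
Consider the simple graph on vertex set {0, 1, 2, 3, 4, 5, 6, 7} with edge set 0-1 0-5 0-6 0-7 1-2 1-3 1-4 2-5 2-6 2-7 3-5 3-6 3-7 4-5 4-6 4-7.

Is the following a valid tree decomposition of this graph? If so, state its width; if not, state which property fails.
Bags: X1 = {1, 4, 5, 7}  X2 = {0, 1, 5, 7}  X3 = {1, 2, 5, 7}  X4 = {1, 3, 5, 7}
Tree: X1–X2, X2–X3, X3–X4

No — vertex 6 appears in no bag.

A tree decomposition must satisfy three properties: every vertex lies in some bag; for every edge, both endpoints lie together in some bag; and for every vertex, the bags containing it form a connected subtree. Here vertex 6 appears in no bag, so the decomposition is invalid.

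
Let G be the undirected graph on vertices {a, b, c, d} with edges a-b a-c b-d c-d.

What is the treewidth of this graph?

A width-2 tree decomposition is:
Bags: B1 = {a, b, c}  B2 = {b, c, d}
Tree: B1–B2
Every bag has size at most 3, so the width is 3 − 1 = 2 and tw(G) ≤ 2. Since c–a–b–d–c is a cycle in G, G is not acyclic. Forests are exactly the graphs of treewidth ≤ 1, so tw(G) ≥ 2. The upper and lower bounds meet at 2, so that is the treewidth.

2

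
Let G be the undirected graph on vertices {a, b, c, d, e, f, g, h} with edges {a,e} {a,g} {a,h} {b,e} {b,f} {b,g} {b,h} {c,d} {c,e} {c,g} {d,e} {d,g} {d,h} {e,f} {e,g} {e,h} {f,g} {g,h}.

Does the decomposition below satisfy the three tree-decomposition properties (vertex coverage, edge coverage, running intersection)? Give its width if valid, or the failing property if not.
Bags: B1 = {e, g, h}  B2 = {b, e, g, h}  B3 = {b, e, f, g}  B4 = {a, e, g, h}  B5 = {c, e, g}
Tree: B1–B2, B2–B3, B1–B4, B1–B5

A tree decomposition must satisfy three properties: every vertex lies in some bag; for every edge, both endpoints lie together in some bag; and for every vertex, the bags containing it form a connected subtree. Here vertex d appears in no bag, so the decomposition is invalid.

No — vertex d appears in no bag.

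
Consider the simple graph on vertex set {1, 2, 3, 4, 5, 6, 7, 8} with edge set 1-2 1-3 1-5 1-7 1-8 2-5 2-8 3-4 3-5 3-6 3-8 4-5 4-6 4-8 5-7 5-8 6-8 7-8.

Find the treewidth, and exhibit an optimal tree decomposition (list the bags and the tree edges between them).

Treewidth 3.
Bags: B1 = {1, 2, 5, 8}  B2 = {1, 3, 5, 8}  B3 = {3, 4, 5, 8}  B4 = {1, 5, 7, 8}  B5 = {3, 4, 6, 8}
Tree: B1–B2, B2–B3, B1–B4, B3–B5

Each bag holds 4 vertices, so the decomposition has width 3, which upper-bounds the treewidth. Conversely, {1, 2, 5, 8} is a clique of size 4, and the vertices of any clique must share a bag in every tree decomposition; so some bag has ≥ 4 vertices and tw(G) ≥ 3. The upper and lower bounds meet at 3, so that is the treewidth.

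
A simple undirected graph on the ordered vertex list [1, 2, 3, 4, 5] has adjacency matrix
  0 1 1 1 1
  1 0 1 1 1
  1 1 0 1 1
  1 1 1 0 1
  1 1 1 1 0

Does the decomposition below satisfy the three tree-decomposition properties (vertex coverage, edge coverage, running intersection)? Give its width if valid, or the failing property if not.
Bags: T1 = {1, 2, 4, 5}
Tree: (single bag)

No — vertex 3 appears in no bag.

A tree decomposition must satisfy three properties: every vertex lies in some bag; for every edge, both endpoints lie together in some bag; and for every vertex, the bags containing it form a connected subtree. Here vertex 3 appears in no bag, so the decomposition is invalid.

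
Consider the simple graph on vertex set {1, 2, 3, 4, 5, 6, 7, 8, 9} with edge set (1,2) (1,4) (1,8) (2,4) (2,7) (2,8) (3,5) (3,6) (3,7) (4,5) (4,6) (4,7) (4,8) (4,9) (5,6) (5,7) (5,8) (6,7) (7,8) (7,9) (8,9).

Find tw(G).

3

A width-3 tree decomposition is:
Bags: B1 = {4, 5, 7, 8}  B2 = {4, 5, 6, 7}  B3 = {2, 4, 7, 8}  B4 = {1, 2, 4, 8}  B5 = {4, 7, 8, 9}  B6 = {3, 5, 6, 7}
Tree: B1–B2, B1–B3, B3–B4, B3–B5, B2–B6
The largest bag has 4 vertices, giving width 3; this decomposition certifies tw(G) ≤ 3. On the other hand G contains the 4-clique {3, 5, 6, 7}. A clique must lie in a single bag of any decomposition, so no decomposition can have width below 3. The upper and lower bounds meet at 3, so that is the treewidth.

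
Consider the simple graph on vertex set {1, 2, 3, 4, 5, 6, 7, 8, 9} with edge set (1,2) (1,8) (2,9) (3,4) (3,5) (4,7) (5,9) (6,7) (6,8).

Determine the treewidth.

A width-2 tree decomposition is:
Bags: B1 = {3, 4, 7}  B2 = {3, 6, 7}  B3 = {3, 6, 8}  B4 = {1, 3, 8}  B5 = {1, 2, 3}  B6 = {2, 3, 9}  B7 = {3, 5, 9}
Tree: B1–B2, B2–B3, B3–B4, B4–B5, B5–B6, B6–B7
The largest bag has 3 vertices, giving width 2; this decomposition certifies tw(G) ≤ 2. For the lower bound, G contains the cycle 3–4–7–6–8–1–2–9–5–3, so G is not a forest; only forests have treewidth ≤ 1, hence tw(G) ≥ 2. Combining the bounds, tw(G) = 2.

2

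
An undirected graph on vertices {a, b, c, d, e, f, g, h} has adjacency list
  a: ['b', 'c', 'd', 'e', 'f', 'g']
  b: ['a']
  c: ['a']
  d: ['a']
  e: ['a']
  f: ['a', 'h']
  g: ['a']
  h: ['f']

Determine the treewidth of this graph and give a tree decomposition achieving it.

Treewidth 1.
Bags: B1 = {a, d}  B2 = {a, f}  B3 = {a, b}  B4 = {a, e}  B5 = {f, h}  B6 = {a, c}  B7 = {a, g}
Tree: B1–B2, B1–B3, B1–B4, B2–B5, B2–B6, B2–B7

The largest bag has 2 vertices, giving width 1; this decomposition certifies tw(G) ≤ 1. Since G has at least one edge (e.g. d–a), it is not an edgeless graph, so tw(G) ≥ 1. Combining the bounds, tw(G) = 1.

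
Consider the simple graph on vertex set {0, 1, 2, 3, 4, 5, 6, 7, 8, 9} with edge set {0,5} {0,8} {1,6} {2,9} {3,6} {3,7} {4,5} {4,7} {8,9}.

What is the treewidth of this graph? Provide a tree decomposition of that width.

Treewidth 1.
One such decomposition:
Bags: B1 = {1, 6}  B2 = {3, 6}  B3 = {3, 7}  B4 = {4, 7}  B5 = {4, 5}  B6 = {0, 5}  B7 = {0, 8}  B8 = {8, 9}  B9 = {2, 9}
Tree: B1–B2, B2–B3, B3–B4, B4–B5, B5–B6, B6–B7, B7–B8, B8–B9

The largest bag has 2 vertices, giving width 1; this decomposition certifies tw(G) ≤ 1. G has an edge, so its treewidth is at least 1. The upper and lower bounds meet at 1, so that is the treewidth.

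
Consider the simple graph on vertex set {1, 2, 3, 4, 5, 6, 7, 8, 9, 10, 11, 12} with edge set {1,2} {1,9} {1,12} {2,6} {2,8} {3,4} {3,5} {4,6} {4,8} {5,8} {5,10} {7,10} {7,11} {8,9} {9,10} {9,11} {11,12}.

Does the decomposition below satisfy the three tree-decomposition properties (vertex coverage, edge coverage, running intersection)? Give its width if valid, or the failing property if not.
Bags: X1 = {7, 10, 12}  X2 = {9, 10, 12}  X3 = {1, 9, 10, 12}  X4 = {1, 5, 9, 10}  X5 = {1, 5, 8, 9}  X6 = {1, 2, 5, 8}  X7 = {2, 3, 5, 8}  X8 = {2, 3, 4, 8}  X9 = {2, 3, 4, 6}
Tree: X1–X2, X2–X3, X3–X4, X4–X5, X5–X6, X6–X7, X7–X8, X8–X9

A tree decomposition must satisfy three properties: every vertex lies in some bag; for every edge, both endpoints lie together in some bag; and for every vertex, the bags containing it form a connected subtree. Here vertex 11 appears in no bag, so the decomposition is invalid.

No — vertex 11 appears in no bag.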